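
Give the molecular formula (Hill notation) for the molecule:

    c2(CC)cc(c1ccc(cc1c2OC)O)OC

Heavy atoms from the SMILES: 14 C, 3 O.
Implicit hydrogens by atom environment:
  6 × C (aromatic): no H
  4 × C (aromatic): 1 H each → 4
  3 × C: 3 H each → 9
  2 × O: no H
  1 × C: 2 H
  1 × O: 1 H
  Total hydrogens = 16.
Molecular formula: C14H16O3

C14H16O3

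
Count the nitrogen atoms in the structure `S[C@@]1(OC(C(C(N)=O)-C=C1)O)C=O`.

The symbol for nitrogen appears 1 time in the SMILES.

1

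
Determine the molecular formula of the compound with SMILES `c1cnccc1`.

Heavy atoms from the SMILES: 5 C, 1 N.
Implicit hydrogens by atom environment:
  5 × C (aromatic): 1 H each → 5
  1 × N (aromatic): no H
  Total hydrogens = 5.
Molecular formula: C5H5N

C5H5N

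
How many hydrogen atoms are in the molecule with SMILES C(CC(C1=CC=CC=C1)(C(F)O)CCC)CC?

23

Hydrogens are implicit in SMILES; fill each atom to its normal valence:
  5 × C: 2 H each → 10
  5 × C (aromatic): 1 H each → 5
  2 × C: 3 H each → 6
  1 × C: 1 H
  1 × C: no H
  1 × C (aromatic): no H
  1 × F: no H
  1 × O: 1 H
  Total hydrogens = 23.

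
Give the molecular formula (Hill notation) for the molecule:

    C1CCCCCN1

Heavy atoms from the SMILES: 6 C, 1 N.
Implicit hydrogens by atom environment:
  6 × C: 2 H each → 12
  1 × N: 1 H
  Total hydrogens = 13.
Molecular formula: C6H13N

C6H13N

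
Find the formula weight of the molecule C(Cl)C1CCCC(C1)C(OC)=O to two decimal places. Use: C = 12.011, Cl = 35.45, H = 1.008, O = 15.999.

Molecular formula: C9H15ClO2.
M = 9×12.011 + 1×35.45 + 15×1.008 + 2×15.999 = 190.67 g/mol.

190.67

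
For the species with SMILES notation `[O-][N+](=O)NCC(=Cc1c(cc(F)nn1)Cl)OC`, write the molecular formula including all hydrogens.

Heavy atoms from the SMILES: 8 C, 1 Cl, 1 F, 4 N, 3 O.
Implicit hydrogens by atom environment:
  3 × C (aromatic): no H
  2 × N (aromatic): no H
  2 × O: no H
  1 × C: 3 H
  1 × C: 2 H
  1 × C (aromatic): 1 H
  1 × C: 1 H
  1 × C: no H
  1 × Cl: no H
  1 × F: no H
  1 × N: 1 H
  1 × N (charge +1): no H
  1 × O (charge -1): no H
  Total hydrogens = 8.
Molecular formula: C8H8ClFN4O3

C8H8ClFN4O3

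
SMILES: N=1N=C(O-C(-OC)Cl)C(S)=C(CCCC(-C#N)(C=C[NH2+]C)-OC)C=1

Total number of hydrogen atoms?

22

Hydrogens are implicit in SMILES; fill each atom to its normal valence:
  3 × C: 3 H each → 9
  3 × C: 2 H each → 6
  3 × C: 1 H each → 3
  3 × C (aromatic): no H
  3 × O: no H
  2 × C: no H
  2 × N (aromatic): no H
  1 × C (aromatic): 1 H
  1 × Cl: no H
  1 × N (charge +1): 2 H
  1 × N: no H
  1 × S: 1 H
  Total hydrogens = 22.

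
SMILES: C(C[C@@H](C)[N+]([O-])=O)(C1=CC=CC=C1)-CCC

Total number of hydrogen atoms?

19

Hydrogens are implicit in SMILES; fill each atom to its normal valence:
  5 × C (aromatic): 1 H each → 5
  3 × C: 2 H each → 6
  2 × C: 3 H each → 6
  2 × C: 1 H each → 2
  1 × C (aromatic): no H
  1 × N (charge +1): no H
  1 × O: no H
  1 × O (charge -1): no H
  Total hydrogens = 19.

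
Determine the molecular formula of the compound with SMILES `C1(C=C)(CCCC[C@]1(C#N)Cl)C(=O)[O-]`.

Heavy atoms from the SMILES: 10 C, 1 Cl, 1 N, 2 O.
Implicit hydrogens by atom environment:
  5 × C: 2 H each → 10
  4 × C: no H
  1 × C: 1 H
  1 × Cl: no H
  1 × N: no H
  1 × O: no H
  1 × O (charge -1): no H
  Total hydrogens = 11.
Net charge -1.
Molecular formula: C10H11ClNO2-

C10H11ClNO2-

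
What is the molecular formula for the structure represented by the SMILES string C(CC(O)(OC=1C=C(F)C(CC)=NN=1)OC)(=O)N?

C10H14FN3O4

Heavy atoms from the SMILES: 10 C, 1 F, 3 N, 4 O.
Implicit hydrogens by atom environment:
  3 × C (aromatic): no H
  3 × O: no H
  2 × C: 3 H each → 6
  2 × C: 2 H each → 4
  2 × C: no H
  2 × N (aromatic): no H
  1 × C (aromatic): 1 H
  1 × F: no H
  1 × N: 2 H
  1 × O: 1 H
  Total hydrogens = 14.
Molecular formula: C10H14FN3O4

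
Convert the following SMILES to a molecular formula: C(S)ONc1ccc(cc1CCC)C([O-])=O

C11H14NO3S-

Heavy atoms from the SMILES: 11 C, 1 N, 3 O, 1 S.
Implicit hydrogens by atom environment:
  3 × C: 2 H each → 6
  3 × C (aromatic): 1 H each → 3
  3 × C (aromatic): no H
  2 × O: no H
  1 × C: 3 H
  1 × C: no H
  1 × N: 1 H
  1 × O (charge -1): no H
  1 × S: 1 H
  Total hydrogens = 14.
Net charge -1.
Molecular formula: C11H14NO3S-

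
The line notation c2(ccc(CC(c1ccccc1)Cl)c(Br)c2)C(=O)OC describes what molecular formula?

C16H14BrClO2

Heavy atoms from the SMILES: 1 Br, 16 C, 1 Cl, 2 O.
Implicit hydrogens by atom environment:
  8 × C (aromatic): 1 H each → 8
  4 × C (aromatic): no H
  2 × O: no H
  1 × Br: no H
  1 × C: 3 H
  1 × C: 2 H
  1 × C: 1 H
  1 × C: no H
  1 × Cl: no H
  Total hydrogens = 14.
Molecular formula: C16H14BrClO2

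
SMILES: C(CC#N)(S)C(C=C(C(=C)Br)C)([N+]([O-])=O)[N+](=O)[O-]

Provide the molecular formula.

Heavy atoms from the SMILES: 1 Br, 9 C, 3 N, 4 O, 1 S.
Implicit hydrogens by atom environment:
  4 × C: no H
  2 × C: 2 H each → 4
  2 × C: 1 H each → 2
  2 × N (charge +1): no H
  2 × O: no H
  2 × O (charge -1): no H
  1 × Br: no H
  1 × C: 3 H
  1 × N: no H
  1 × S: 1 H
  Total hydrogens = 10.
Molecular formula: C9H10BrN3O4S

C9H10BrN3O4S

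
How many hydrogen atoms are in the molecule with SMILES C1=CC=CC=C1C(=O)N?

Hydrogens are implicit in SMILES; fill each atom to its normal valence:
  5 × C (aromatic): 1 H each → 5
  1 × C (aromatic): no H
  1 × C: no H
  1 × N: 2 H
  1 × O: no H
  Total hydrogens = 7.

7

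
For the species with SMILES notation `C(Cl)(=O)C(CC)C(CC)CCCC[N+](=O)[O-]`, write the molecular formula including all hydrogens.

C11H20ClNO3

Heavy atoms from the SMILES: 11 C, 1 Cl, 1 N, 3 O.
Implicit hydrogens by atom environment:
  6 × C: 2 H each → 12
  2 × C: 3 H each → 6
  2 × C: 1 H each → 2
  2 × O: no H
  1 × C: no H
  1 × Cl: no H
  1 × N (charge +1): no H
  1 × O (charge -1): no H
  Total hydrogens = 20.
Molecular formula: C11H20ClNO3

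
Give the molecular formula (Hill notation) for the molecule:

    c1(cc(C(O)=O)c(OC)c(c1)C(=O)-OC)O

Heavy atoms from the SMILES: 10 C, 6 O.
Implicit hydrogens by atom environment:
  4 × C (aromatic): no H
  4 × O: no H
  2 × C: 3 H each → 6
  2 × C (aromatic): 1 H each → 2
  2 × C: no H
  2 × O: 1 H each → 2
  Total hydrogens = 10.
Molecular formula: C10H10O6

C10H10O6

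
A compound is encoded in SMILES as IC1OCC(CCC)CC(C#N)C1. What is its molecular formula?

Heavy atoms from the SMILES: 10 C, 1 I, 1 N, 1 O.
Implicit hydrogens by atom environment:
  5 × C: 2 H each → 10
  3 × C: 1 H each → 3
  1 × C: 3 H
  1 × C: no H
  1 × I: no H
  1 × N: no H
  1 × O: no H
  Total hydrogens = 16.
Molecular formula: C10H16INO

C10H16INO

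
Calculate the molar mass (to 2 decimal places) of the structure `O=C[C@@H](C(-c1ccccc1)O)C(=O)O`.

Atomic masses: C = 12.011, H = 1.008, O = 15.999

Molecular formula: C10H10O4.
M = 10×12.011 + 10×1.008 + 4×15.999 = 194.19 g/mol.

194.19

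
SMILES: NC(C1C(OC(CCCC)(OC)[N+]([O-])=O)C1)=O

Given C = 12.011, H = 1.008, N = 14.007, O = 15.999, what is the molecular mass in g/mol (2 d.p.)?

Molecular formula: C10H18N2O5.
M = 10×12.011 + 18×1.008 + 2×14.007 + 5×15.999 = 246.26 g/mol.

246.26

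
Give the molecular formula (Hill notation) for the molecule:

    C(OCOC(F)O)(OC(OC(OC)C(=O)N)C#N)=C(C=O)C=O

Heavy atoms from the SMILES: 11 C, 1 F, 2 N, 9 O.
Implicit hydrogens by atom environment:
  8 × O: no H
  5 × C: 1 H each → 5
  4 × C: no H
  1 × C: 3 H
  1 × C: 2 H
  1 × F: no H
  1 × N: 2 H
  1 × N: no H
  1 × O: 1 H
  Total hydrogens = 13.
Molecular formula: C11H13FN2O9

C11H13FN2O9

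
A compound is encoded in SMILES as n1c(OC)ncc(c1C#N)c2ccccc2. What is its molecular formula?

Heavy atoms from the SMILES: 12 C, 3 N, 1 O.
Implicit hydrogens by atom environment:
  6 × C (aromatic): 1 H each → 6
  4 × C (aromatic): no H
  2 × N (aromatic): no H
  1 × C: 3 H
  1 × C: no H
  1 × N: no H
  1 × O: no H
  Total hydrogens = 9.
Molecular formula: C12H9N3O

C12H9N3O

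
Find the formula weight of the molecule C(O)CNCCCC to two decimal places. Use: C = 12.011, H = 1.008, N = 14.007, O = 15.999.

Molecular formula: C6H15NO.
M = 6×12.011 + 15×1.008 + 1×14.007 + 1×15.999 = 117.19 g/mol.

117.19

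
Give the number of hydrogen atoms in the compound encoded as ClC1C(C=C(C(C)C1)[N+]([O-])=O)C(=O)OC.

12

Hydrogens are implicit in SMILES; fill each atom to its normal valence:
  4 × C: 1 H each → 4
  3 × O: no H
  2 × C: 3 H each → 6
  2 × C: no H
  1 × C: 2 H
  1 × Cl: no H
  1 × N (charge +1): no H
  1 × O (charge -1): no H
  Total hydrogens = 12.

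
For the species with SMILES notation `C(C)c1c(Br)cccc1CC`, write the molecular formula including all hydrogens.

C10H13Br

Heavy atoms from the SMILES: 1 Br, 10 C.
Implicit hydrogens by atom environment:
  3 × C (aromatic): 1 H each → 3
  3 × C (aromatic): no H
  2 × C: 3 H each → 6
  2 × C: 2 H each → 4
  1 × Br: no H
  Total hydrogens = 13.
Molecular formula: C10H13Br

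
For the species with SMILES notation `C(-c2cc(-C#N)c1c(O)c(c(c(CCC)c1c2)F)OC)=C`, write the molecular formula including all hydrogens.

C17H16FNO2

Heavy atoms from the SMILES: 17 C, 1 F, 1 N, 2 O.
Implicit hydrogens by atom environment:
  8 × C (aromatic): no H
  3 × C: 2 H each → 6
  2 × C: 3 H each → 6
  2 × C (aromatic): 1 H each → 2
  1 × C: 1 H
  1 × C: no H
  1 × F: no H
  1 × N: no H
  1 × O: 1 H
  1 × O: no H
  Total hydrogens = 16.
Molecular formula: C17H16FNO2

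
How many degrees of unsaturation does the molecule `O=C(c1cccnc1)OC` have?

5

Molecular formula from the SMILES: C7H7NO2.
DoU = (2C + 2 + N − H − X)/2 = (2·7 + 2 + 1 − 7 − 0)/2 = 10/2 = 5.
(Structurally: 1 ring(s) + 4 π bond(s) = 5.)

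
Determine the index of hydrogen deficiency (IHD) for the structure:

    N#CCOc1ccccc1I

Molecular formula from the SMILES: C8H6INO.
DoU = (2C + 2 + N − H − X)/2 = (2·8 + 2 + 1 − 6 − 1)/2 = 12/2 = 6.
(Structurally: 1 ring(s) + 5 π bond(s) = 6.)

6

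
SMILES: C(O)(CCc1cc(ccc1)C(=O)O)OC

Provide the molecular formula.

Heavy atoms from the SMILES: 11 C, 4 O.
Implicit hydrogens by atom environment:
  4 × C (aromatic): 1 H each → 4
  2 × C: 2 H each → 4
  2 × C (aromatic): no H
  2 × O: 1 H each → 2
  2 × O: no H
  1 × C: 3 H
  1 × C: 1 H
  1 × C: no H
  Total hydrogens = 14.
Molecular formula: C11H14O4

C11H14O4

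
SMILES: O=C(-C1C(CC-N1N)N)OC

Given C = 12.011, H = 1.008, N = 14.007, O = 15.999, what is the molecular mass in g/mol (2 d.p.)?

Molecular formula: C6H13N3O2.
M = 6×12.011 + 13×1.008 + 3×14.007 + 2×15.999 = 159.19 g/mol.

159.19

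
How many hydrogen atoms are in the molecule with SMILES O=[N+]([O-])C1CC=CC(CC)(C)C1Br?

14

Hydrogens are implicit in SMILES; fill each atom to its normal valence:
  4 × C: 1 H each → 4
  2 × C: 3 H each → 6
  2 × C: 2 H each → 4
  1 × Br: no H
  1 × C: no H
  1 × N (charge +1): no H
  1 × O: no H
  1 × O (charge -1): no H
  Total hydrogens = 14.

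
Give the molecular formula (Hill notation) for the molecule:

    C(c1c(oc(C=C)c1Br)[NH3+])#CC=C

Heavy atoms from the SMILES: 1 Br, 10 C, 1 N, 1 O.
Implicit hydrogens by atom environment:
  4 × C (aromatic): no H
  2 × C: 2 H each → 4
  2 × C: 1 H each → 2
  2 × C: no H
  1 × Br: no H
  1 × N (charge +1): 3 H
  1 × O (aromatic): no H
  Total hydrogens = 9.
Net charge +1.
Molecular formula: C10H9BrNO+

C10H9BrNO+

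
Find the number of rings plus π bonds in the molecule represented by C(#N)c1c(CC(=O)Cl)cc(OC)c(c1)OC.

Molecular formula from the SMILES: C11H10ClNO3.
DoU = (2C + 2 + N − H − X)/2 = (2·11 + 2 + 1 − 10 − 1)/2 = 14/2 = 7.
(Structurally: 1 ring(s) + 6 π bond(s) = 7.)

7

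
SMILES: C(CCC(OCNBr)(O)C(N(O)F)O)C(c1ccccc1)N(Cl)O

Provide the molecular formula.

C13H20BrClFN3O5

Heavy atoms from the SMILES: 1 Br, 13 C, 1 Cl, 1 F, 3 N, 5 O.
Implicit hydrogens by atom environment:
  5 × C (aromatic): 1 H each → 5
  4 × C: 2 H each → 8
  4 × O: 1 H each → 4
  2 × C: 1 H each → 2
  2 × N: no H
  1 × Br: no H
  1 × C: no H
  1 × C (aromatic): no H
  1 × Cl: no H
  1 × F: no H
  1 × N: 1 H
  1 × O: no H
  Total hydrogens = 20.
Molecular formula: C13H20BrClFN3O5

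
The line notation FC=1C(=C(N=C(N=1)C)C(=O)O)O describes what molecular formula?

C6H5FN2O3

Heavy atoms from the SMILES: 6 C, 1 F, 2 N, 3 O.
Implicit hydrogens by atom environment:
  4 × C (aromatic): no H
  2 × N (aromatic): no H
  2 × O: 1 H each → 2
  1 × C: 3 H
  1 × C: no H
  1 × F: no H
  1 × O: no H
  Total hydrogens = 5.
Molecular formula: C6H5FN2O3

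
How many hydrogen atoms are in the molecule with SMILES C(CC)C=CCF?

11

Hydrogens are implicit in SMILES; fill each atom to its normal valence:
  3 × C: 2 H each → 6
  2 × C: 1 H each → 2
  1 × C: 3 H
  1 × F: no H
  Total hydrogens = 11.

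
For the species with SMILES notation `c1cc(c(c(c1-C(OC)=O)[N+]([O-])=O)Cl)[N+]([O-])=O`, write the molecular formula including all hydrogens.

Heavy atoms from the SMILES: 8 C, 1 Cl, 2 N, 6 O.
Implicit hydrogens by atom environment:
  4 × C (aromatic): no H
  4 × O: no H
  2 × C (aromatic): 1 H each → 2
  2 × N (charge +1): no H
  2 × O (charge -1): no H
  1 × C: 3 H
  1 × C: no H
  1 × Cl: no H
  Total hydrogens = 5.
Molecular formula: C8H5ClN2O6

C8H5ClN2O6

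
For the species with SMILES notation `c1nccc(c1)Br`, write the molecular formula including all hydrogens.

C5H4BrN

Heavy atoms from the SMILES: 1 Br, 5 C, 1 N.
Implicit hydrogens by atom environment:
  4 × C (aromatic): 1 H each → 4
  1 × Br: no H
  1 × C (aromatic): no H
  1 × N (aromatic): no H
  Total hydrogens = 4.
Molecular formula: C5H4BrN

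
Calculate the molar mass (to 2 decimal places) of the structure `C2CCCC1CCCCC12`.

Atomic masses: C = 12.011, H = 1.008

Molecular formula: C10H18.
M = 10×12.011 + 18×1.008 = 138.25 g/mol.

138.25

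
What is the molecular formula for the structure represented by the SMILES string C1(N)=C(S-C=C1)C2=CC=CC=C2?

Heavy atoms from the SMILES: 10 C, 1 N, 1 S.
Implicit hydrogens by atom environment:
  7 × C (aromatic): 1 H each → 7
  3 × C (aromatic): no H
  1 × N: 2 H
  1 × S (aromatic): no H
  Total hydrogens = 9.
Molecular formula: C10H9NS

C10H9NS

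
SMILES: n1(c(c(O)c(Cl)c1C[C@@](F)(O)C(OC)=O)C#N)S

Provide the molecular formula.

C9H8ClFN2O4S

Heavy atoms from the SMILES: 9 C, 1 Cl, 1 F, 2 N, 4 O, 1 S.
Implicit hydrogens by atom environment:
  4 × C (aromatic): no H
  3 × C: no H
  2 × O: 1 H each → 2
  2 × O: no H
  1 × C: 3 H
  1 × C: 2 H
  1 × Cl: no H
  1 × F: no H
  1 × N (aromatic): no H
  1 × N: no H
  1 × S: 1 H
  Total hydrogens = 8.
Molecular formula: C9H8ClFN2O4S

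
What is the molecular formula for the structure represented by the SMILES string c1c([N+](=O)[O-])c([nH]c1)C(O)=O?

C5H4N2O4

Heavy atoms from the SMILES: 5 C, 2 N, 4 O.
Implicit hydrogens by atom environment:
  2 × C (aromatic): 1 H each → 2
  2 × C (aromatic): no H
  2 × O: no H
  1 × C: no H
  1 × N (aromatic): 1 H
  1 × N (charge +1): no H
  1 × O: 1 H
  1 × O (charge -1): no H
  Total hydrogens = 4.
Molecular formula: C5H4N2O4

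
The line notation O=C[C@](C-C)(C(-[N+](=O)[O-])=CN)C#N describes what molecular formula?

C7H9N3O3

Heavy atoms from the SMILES: 7 C, 3 N, 3 O.
Implicit hydrogens by atom environment:
  3 × C: no H
  2 × C: 1 H each → 2
  2 × O: no H
  1 × C: 3 H
  1 × C: 2 H
  1 × N: 2 H
  1 × N: no H
  1 × N (charge +1): no H
  1 × O (charge -1): no H
  Total hydrogens = 9.
Molecular formula: C7H9N3O3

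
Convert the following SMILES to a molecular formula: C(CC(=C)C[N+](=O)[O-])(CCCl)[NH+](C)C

Heavy atoms from the SMILES: 9 C, 1 Cl, 2 N, 2 O.
Implicit hydrogens by atom environment:
  5 × C: 2 H each → 10
  2 × C: 3 H each → 6
  1 × C: 1 H
  1 × C: no H
  1 × Cl: no H
  1 × N (charge +1): 1 H
  1 × N (charge +1): no H
  1 × O: no H
  1 × O (charge -1): no H
  Total hydrogens = 18.
Net charge +1.
Molecular formula: C9H18ClN2O2+

C9H18ClN2O2+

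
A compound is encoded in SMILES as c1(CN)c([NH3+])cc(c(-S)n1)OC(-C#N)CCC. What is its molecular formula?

Heavy atoms from the SMILES: 11 C, 4 N, 1 O, 1 S.
Implicit hydrogens by atom environment:
  4 × C (aromatic): no H
  3 × C: 2 H each → 6
  1 × C: 3 H
  1 × C (aromatic): 1 H
  1 × C: 1 H
  1 × C: no H
  1 × N (charge +1): 3 H
  1 × N: 2 H
  1 × N (aromatic): no H
  1 × N: no H
  1 × O: no H
  1 × S: 1 H
  Total hydrogens = 17.
Net charge +1.
Molecular formula: C11H17N4OS+

C11H17N4OS+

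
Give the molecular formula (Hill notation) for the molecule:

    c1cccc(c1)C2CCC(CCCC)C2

C15H22

Heavy atoms from the SMILES: 15 C.
Implicit hydrogens by atom environment:
  6 × C: 2 H each → 12
  5 × C (aromatic): 1 H each → 5
  2 × C: 1 H each → 2
  1 × C: 3 H
  1 × C (aromatic): no H
  Total hydrogens = 22.
Molecular formula: C15H22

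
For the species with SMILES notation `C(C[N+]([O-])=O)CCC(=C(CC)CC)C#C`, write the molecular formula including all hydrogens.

C12H19NO2

Heavy atoms from the SMILES: 12 C, 1 N, 2 O.
Implicit hydrogens by atom environment:
  6 × C: 2 H each → 12
  3 × C: no H
  2 × C: 3 H each → 6
  1 × C: 1 H
  1 × N (charge +1): no H
  1 × O: no H
  1 × O (charge -1): no H
  Total hydrogens = 19.
Molecular formula: C12H19NO2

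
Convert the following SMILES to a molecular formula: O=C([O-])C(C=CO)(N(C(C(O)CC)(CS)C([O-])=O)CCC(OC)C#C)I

[C16H22INO7S]2-

Heavy atoms from the SMILES: 16 C, 1 I, 1 N, 7 O, 1 S.
Implicit hydrogens by atom environment:
  5 × C: 1 H each → 5
  5 × C: no H
  4 × C: 2 H each → 8
  3 × O: no H
  2 × C: 3 H each → 6
  2 × O: 1 H each → 2
  2 × O (charge -1): no H
  1 × I: no H
  1 × N: no H
  1 × S: 1 H
  Total hydrogens = 22.
Net charge -2.
Molecular formula: [C16H22INO7S]2-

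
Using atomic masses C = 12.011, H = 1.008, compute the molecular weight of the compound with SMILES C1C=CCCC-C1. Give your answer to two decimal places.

96.17

Molecular formula: C7H12.
M = 7×12.011 + 12×1.008 = 96.17 g/mol.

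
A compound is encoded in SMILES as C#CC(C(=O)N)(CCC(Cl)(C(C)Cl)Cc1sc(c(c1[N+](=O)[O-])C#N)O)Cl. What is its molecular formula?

Heavy atoms from the SMILES: 15 C, 3 Cl, 3 N, 4 O, 1 S.
Implicit hydrogens by atom environment:
  5 × C: no H
  4 × C (aromatic): no H
  3 × C: 2 H each → 6
  3 × Cl: no H
  2 × C: 1 H each → 2
  2 × O: no H
  1 × C: 3 H
  1 × N: 2 H
  1 × N (charge +1): no H
  1 × N: no H
  1 × O: 1 H
  1 × O (charge -1): no H
  1 × S (aromatic): no H
  Total hydrogens = 14.
Molecular formula: C15H14Cl3N3O4S

C15H14Cl3N3O4S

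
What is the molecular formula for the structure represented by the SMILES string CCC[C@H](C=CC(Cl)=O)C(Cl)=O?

C8H10Cl2O2

Heavy atoms from the SMILES: 8 C, 2 Cl, 2 O.
Implicit hydrogens by atom environment:
  3 × C: 1 H each → 3
  2 × C: 2 H each → 4
  2 × C: no H
  2 × Cl: no H
  2 × O: no H
  1 × C: 3 H
  Total hydrogens = 10.
Molecular formula: C8H10Cl2O2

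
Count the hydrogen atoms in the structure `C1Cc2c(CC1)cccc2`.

Hydrogens are implicit in SMILES; fill each atom to its normal valence:
  4 × C: 2 H each → 8
  4 × C (aromatic): 1 H each → 4
  2 × C (aromatic): no H
  Total hydrogens = 12.

12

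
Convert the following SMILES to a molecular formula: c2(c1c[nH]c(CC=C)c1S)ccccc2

C13H13NS

Heavy atoms from the SMILES: 13 C, 1 N, 1 S.
Implicit hydrogens by atom environment:
  6 × C (aromatic): 1 H each → 6
  4 × C (aromatic): no H
  2 × C: 2 H each → 4
  1 × C: 1 H
  1 × N (aromatic): 1 H
  1 × S: 1 H
  Total hydrogens = 13.
Molecular formula: C13H13NS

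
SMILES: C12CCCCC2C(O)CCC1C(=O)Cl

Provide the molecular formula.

Heavy atoms from the SMILES: 11 C, 1 Cl, 2 O.
Implicit hydrogens by atom environment:
  6 × C: 2 H each → 12
  4 × C: 1 H each → 4
  1 × C: no H
  1 × Cl: no H
  1 × O: 1 H
  1 × O: no H
  Total hydrogens = 17.
Molecular formula: C11H17ClO2

C11H17ClO2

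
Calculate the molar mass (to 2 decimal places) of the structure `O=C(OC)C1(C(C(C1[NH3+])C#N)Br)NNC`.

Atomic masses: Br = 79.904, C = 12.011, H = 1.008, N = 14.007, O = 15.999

278.13

Molecular formula: C8H14BrN4O2+.
M = 1×79.904 + 8×12.011 + 14×1.008 + 4×14.007 + 2×15.999 = 278.13 g/mol.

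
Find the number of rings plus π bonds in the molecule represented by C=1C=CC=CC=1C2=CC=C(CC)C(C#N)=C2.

10

Molecular formula from the SMILES: C15H13N.
DoU = (2C + 2 + N − H − X)/2 = (2·15 + 2 + 1 − 13 − 0)/2 = 20/2 = 10.
(Structurally: 2 ring(s) + 8 π bond(s) = 10.)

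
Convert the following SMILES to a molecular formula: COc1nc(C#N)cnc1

Heavy atoms from the SMILES: 6 C, 3 N, 1 O.
Implicit hydrogens by atom environment:
  2 × C (aromatic): 1 H each → 2
  2 × C (aromatic): no H
  2 × N (aromatic): no H
  1 × C: 3 H
  1 × C: no H
  1 × N: no H
  1 × O: no H
  Total hydrogens = 5.
Molecular formula: C6H5N3O

C6H5N3O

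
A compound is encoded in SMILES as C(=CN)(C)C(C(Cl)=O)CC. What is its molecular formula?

Heavy atoms from the SMILES: 7 C, 1 Cl, 1 N, 1 O.
Implicit hydrogens by atom environment:
  2 × C: 3 H each → 6
  2 × C: 1 H each → 2
  2 × C: no H
  1 × C: 2 H
  1 × Cl: no H
  1 × N: 2 H
  1 × O: no H
  Total hydrogens = 12.
Molecular formula: C7H12ClNO

C7H12ClNO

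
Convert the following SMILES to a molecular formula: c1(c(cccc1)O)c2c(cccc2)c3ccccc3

Heavy atoms from the SMILES: 18 C, 1 O.
Implicit hydrogens by atom environment:
  13 × C (aromatic): 1 H each → 13
  5 × C (aromatic): no H
  1 × O: 1 H
  Total hydrogens = 14.
Molecular formula: C18H14O

C18H14O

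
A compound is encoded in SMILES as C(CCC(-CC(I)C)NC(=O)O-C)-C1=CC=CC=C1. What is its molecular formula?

C15H22INO2

Heavy atoms from the SMILES: 15 C, 1 I, 1 N, 2 O.
Implicit hydrogens by atom environment:
  5 × C (aromatic): 1 H each → 5
  4 × C: 2 H each → 8
  2 × C: 3 H each → 6
  2 × C: 1 H each → 2
  2 × O: no H
  1 × C: no H
  1 × C (aromatic): no H
  1 × I: no H
  1 × N: 1 H
  Total hydrogens = 22.
Molecular formula: C15H22INO2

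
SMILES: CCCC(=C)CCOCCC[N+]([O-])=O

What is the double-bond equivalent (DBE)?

2

Molecular formula from the SMILES: C10H19NO3.
DoU = (2C + 2 + N − H − X)/2 = (2·10 + 2 + 1 − 19 − 0)/2 = 4/2 = 2.
(Structurally: 0 ring(s) + 2 π bond(s) = 2.)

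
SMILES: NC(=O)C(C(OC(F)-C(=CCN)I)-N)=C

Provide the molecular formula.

C8H13FIN3O2

Heavy atoms from the SMILES: 8 C, 1 F, 1 I, 3 N, 2 O.
Implicit hydrogens by atom environment:
  3 × C: 1 H each → 3
  3 × C: no H
  3 × N: 2 H each → 6
  2 × C: 2 H each → 4
  2 × O: no H
  1 × F: no H
  1 × I: no H
  Total hydrogens = 13.
Molecular formula: C8H13FIN3O2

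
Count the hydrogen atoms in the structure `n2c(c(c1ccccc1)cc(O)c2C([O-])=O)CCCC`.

Hydrogens are implicit in SMILES; fill each atom to its normal valence:
  6 × C (aromatic): 1 H each → 6
  5 × C (aromatic): no H
  3 × C: 2 H each → 6
  1 × C: 3 H
  1 × C: no H
  1 × N (aromatic): no H
  1 × O: 1 H
  1 × O: no H
  1 × O (charge -1): no H
  Total hydrogens = 16.

16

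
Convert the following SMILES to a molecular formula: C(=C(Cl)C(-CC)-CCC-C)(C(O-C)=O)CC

C13H23ClO2

Heavy atoms from the SMILES: 13 C, 1 Cl, 2 O.
Implicit hydrogens by atom environment:
  5 × C: 2 H each → 10
  4 × C: 3 H each → 12
  3 × C: no H
  2 × O: no H
  1 × C: 1 H
  1 × Cl: no H
  Total hydrogens = 23.
Molecular formula: C13H23ClO2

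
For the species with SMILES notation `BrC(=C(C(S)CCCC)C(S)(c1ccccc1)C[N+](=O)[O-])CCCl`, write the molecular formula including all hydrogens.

Heavy atoms from the SMILES: 1 Br, 17 C, 1 Cl, 1 N, 2 O, 2 S.
Implicit hydrogens by atom environment:
  6 × C: 2 H each → 12
  5 × C (aromatic): 1 H each → 5
  3 × C: no H
  2 × S: 1 H each → 2
  1 × Br: no H
  1 × C: 3 H
  1 × C: 1 H
  1 × C (aromatic): no H
  1 × Cl: no H
  1 × N (charge +1): no H
  1 × O: no H
  1 × O (charge -1): no H
  Total hydrogens = 23.
Molecular formula: C17H23BrClNO2S2

C17H23BrClNO2S2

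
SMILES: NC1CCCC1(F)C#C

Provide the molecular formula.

Heavy atoms from the SMILES: 7 C, 1 F, 1 N.
Implicit hydrogens by atom environment:
  3 × C: 2 H each → 6
  2 × C: 1 H each → 2
  2 × C: no H
  1 × F: no H
  1 × N: 2 H
  Total hydrogens = 10.
Molecular formula: C7H10FN

C7H10FN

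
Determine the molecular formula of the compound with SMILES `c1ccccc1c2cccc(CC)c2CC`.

Heavy atoms from the SMILES: 16 C.
Implicit hydrogens by atom environment:
  8 × C (aromatic): 1 H each → 8
  4 × C (aromatic): no H
  2 × C: 3 H each → 6
  2 × C: 2 H each → 4
  Total hydrogens = 18.
Molecular formula: C16H18

C16H18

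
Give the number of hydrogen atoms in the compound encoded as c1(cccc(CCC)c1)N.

13

Hydrogens are implicit in SMILES; fill each atom to its normal valence:
  4 × C (aromatic): 1 H each → 4
  2 × C: 2 H each → 4
  2 × C (aromatic): no H
  1 × C: 3 H
  1 × N: 2 H
  Total hydrogens = 13.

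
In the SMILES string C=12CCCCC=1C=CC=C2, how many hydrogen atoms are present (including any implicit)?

Hydrogens are implicit in SMILES; fill each atom to its normal valence:
  4 × C: 2 H each → 8
  4 × C (aromatic): 1 H each → 4
  2 × C (aromatic): no H
  Total hydrogens = 12.

12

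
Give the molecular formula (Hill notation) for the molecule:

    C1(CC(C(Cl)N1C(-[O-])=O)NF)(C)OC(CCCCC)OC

Heavy atoms from the SMILES: 13 C, 1 Cl, 1 F, 2 N, 4 O.
Implicit hydrogens by atom environment:
  5 × C: 2 H each → 10
  3 × C: 3 H each → 9
  3 × C: 1 H each → 3
  3 × O: no H
  2 × C: no H
  1 × Cl: no H
  1 × F: no H
  1 × N: 1 H
  1 × N: no H
  1 × O (charge -1): no H
  Total hydrogens = 23.
Net charge -1.
Molecular formula: C13H23ClFN2O4-

C13H23ClFN2O4-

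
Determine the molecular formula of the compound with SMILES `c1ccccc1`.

Heavy atoms from the SMILES: 6 C.
Implicit hydrogens by atom environment:
  6 × C (aromatic): 1 H each → 6
  Total hydrogens = 6.
Molecular formula: C6H6

C6H6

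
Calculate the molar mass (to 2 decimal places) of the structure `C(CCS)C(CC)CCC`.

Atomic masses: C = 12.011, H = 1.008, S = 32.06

160.32

Molecular formula: C9H20S.
M = 9×12.011 + 20×1.008 + 1×32.06 = 160.32 g/mol.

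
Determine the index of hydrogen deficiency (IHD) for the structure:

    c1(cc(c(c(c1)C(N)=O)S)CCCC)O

5

Molecular formula from the SMILES: C11H15NO2S.
DoU = (2C + 2 + N − H − X)/2 = (2·11 + 2 + 1 − 15 − 0)/2 = 10/2 = 5.
(Structurally: 1 ring(s) + 4 π bond(s) = 5.)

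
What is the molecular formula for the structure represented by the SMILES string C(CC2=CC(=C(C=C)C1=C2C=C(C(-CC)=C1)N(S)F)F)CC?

C18H21F2NS

Heavy atoms from the SMILES: 18 C, 2 F, 1 N, 1 S.
Implicit hydrogens by atom environment:
  7 × C (aromatic): no H
  5 × C: 2 H each → 10
  3 × C (aromatic): 1 H each → 3
  2 × C: 3 H each → 6
  2 × F: no H
  1 × C: 1 H
  1 × N: no H
  1 × S: 1 H
  Total hydrogens = 21.
Molecular formula: C18H21F2NS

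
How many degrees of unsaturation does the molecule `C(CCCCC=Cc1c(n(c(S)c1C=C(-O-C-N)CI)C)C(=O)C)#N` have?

Molecular formula from the SMILES: C18H24IN3O2S.
DoU = (2C + 2 + N − H − X)/2 = (2·18 + 2 + 3 − 24 − 1)/2 = 16/2 = 8.
(Structurally: 1 ring(s) + 7 π bond(s) = 8.)

8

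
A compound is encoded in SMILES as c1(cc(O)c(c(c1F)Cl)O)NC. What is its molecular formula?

Heavy atoms from the SMILES: 7 C, 1 Cl, 1 F, 1 N, 2 O.
Implicit hydrogens by atom environment:
  5 × C (aromatic): no H
  2 × O: 1 H each → 2
  1 × C: 3 H
  1 × C (aromatic): 1 H
  1 × Cl: no H
  1 × F: no H
  1 × N: 1 H
  Total hydrogens = 7.
Molecular formula: C7H7ClFNO2

C7H7ClFNO2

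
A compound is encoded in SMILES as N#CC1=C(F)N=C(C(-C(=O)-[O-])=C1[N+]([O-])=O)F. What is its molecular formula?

Heavy atoms from the SMILES: 7 C, 2 F, 3 N, 4 O.
Implicit hydrogens by atom environment:
  5 × C (aromatic): no H
  2 × C: no H
  2 × F: no H
  2 × O: no H
  2 × O (charge -1): no H
  1 × N (aromatic): no H
  1 × N (charge +1): no H
  1 × N: no H
  Total hydrogens = 0.
Net charge -1.
Molecular formula: C7F2N3O4-

C7F2N3O4-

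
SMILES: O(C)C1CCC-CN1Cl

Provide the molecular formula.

C6H12ClNO

Heavy atoms from the SMILES: 6 C, 1 Cl, 1 N, 1 O.
Implicit hydrogens by atom environment:
  4 × C: 2 H each → 8
  1 × C: 3 H
  1 × C: 1 H
  1 × Cl: no H
  1 × N: no H
  1 × O: no H
  Total hydrogens = 12.
Molecular formula: C6H12ClNO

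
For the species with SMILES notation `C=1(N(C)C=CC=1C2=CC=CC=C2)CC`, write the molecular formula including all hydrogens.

C13H15N

Heavy atoms from the SMILES: 13 C, 1 N.
Implicit hydrogens by atom environment:
  7 × C (aromatic): 1 H each → 7
  3 × C (aromatic): no H
  2 × C: 3 H each → 6
  1 × C: 2 H
  1 × N (aromatic): no H
  Total hydrogens = 15.
Molecular formula: C13H15N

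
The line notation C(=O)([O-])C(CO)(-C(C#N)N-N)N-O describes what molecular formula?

C5H9N4O4-

Heavy atoms from the SMILES: 5 C, 4 N, 4 O.
Implicit hydrogens by atom environment:
  3 × C: no H
  2 × N: 1 H each → 2
  2 × O: 1 H each → 2
  1 × C: 2 H
  1 × C: 1 H
  1 × N: 2 H
  1 × N: no H
  1 × O: no H
  1 × O (charge -1): no H
  Total hydrogens = 9.
Net charge -1.
Molecular formula: C5H9N4O4-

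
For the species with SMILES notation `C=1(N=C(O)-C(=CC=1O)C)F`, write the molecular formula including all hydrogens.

C6H6FNO2

Heavy atoms from the SMILES: 6 C, 1 F, 1 N, 2 O.
Implicit hydrogens by atom environment:
  4 × C (aromatic): no H
  2 × O: 1 H each → 2
  1 × C: 3 H
  1 × C (aromatic): 1 H
  1 × F: no H
  1 × N (aromatic): no H
  Total hydrogens = 6.
Molecular formula: C6H6FNO2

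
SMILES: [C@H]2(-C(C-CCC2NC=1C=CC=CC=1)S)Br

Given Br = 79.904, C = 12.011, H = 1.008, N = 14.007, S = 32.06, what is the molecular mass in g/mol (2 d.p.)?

Molecular formula: C12H16BrNS.
M = 1×79.904 + 12×12.011 + 16×1.008 + 1×14.007 + 1×32.06 = 286.23 g/mol.

286.23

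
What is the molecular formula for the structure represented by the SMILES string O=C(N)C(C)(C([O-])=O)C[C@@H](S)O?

Heavy atoms from the SMILES: 6 C, 1 N, 4 O, 1 S.
Implicit hydrogens by atom environment:
  3 × C: no H
  2 × O: no H
  1 × C: 3 H
  1 × C: 2 H
  1 × C: 1 H
  1 × N: 2 H
  1 × O: 1 H
  1 × O (charge -1): no H
  1 × S: 1 H
  Total hydrogens = 10.
Net charge -1.
Molecular formula: C6H10NO4S-

C6H10NO4S-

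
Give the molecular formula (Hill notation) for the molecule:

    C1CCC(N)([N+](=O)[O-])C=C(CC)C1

C9H16N2O2

Heavy atoms from the SMILES: 9 C, 2 N, 2 O.
Implicit hydrogens by atom environment:
  5 × C: 2 H each → 10
  2 × C: no H
  1 × C: 3 H
  1 × C: 1 H
  1 × N: 2 H
  1 × N (charge +1): no H
  1 × O: no H
  1 × O (charge -1): no H
  Total hydrogens = 16.
Molecular formula: C9H16N2O2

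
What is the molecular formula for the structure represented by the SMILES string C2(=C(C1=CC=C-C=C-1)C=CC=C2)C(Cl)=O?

Heavy atoms from the SMILES: 13 C, 1 Cl, 1 O.
Implicit hydrogens by atom environment:
  9 × C (aromatic): 1 H each → 9
  3 × C (aromatic): no H
  1 × C: no H
  1 × Cl: no H
  1 × O: no H
  Total hydrogens = 9.
Molecular formula: C13H9ClO

C13H9ClO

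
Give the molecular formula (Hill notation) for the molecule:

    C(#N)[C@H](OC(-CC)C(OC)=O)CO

Heavy atoms from the SMILES: 8 C, 1 N, 4 O.
Implicit hydrogens by atom environment:
  3 × O: no H
  2 × C: 3 H each → 6
  2 × C: 2 H each → 4
  2 × C: 1 H each → 2
  2 × C: no H
  1 × N: no H
  1 × O: 1 H
  Total hydrogens = 13.
Molecular formula: C8H13NO4

C8H13NO4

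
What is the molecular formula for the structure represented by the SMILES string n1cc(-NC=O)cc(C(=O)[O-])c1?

Heavy atoms from the SMILES: 7 C, 2 N, 3 O.
Implicit hydrogens by atom environment:
  3 × C (aromatic): 1 H each → 3
  2 × C (aromatic): no H
  2 × O: no H
  1 × C: 1 H
  1 × C: no H
  1 × N: 1 H
  1 × N (aromatic): no H
  1 × O (charge -1): no H
  Total hydrogens = 5.
Net charge -1.
Molecular formula: C7H5N2O3-

C7H5N2O3-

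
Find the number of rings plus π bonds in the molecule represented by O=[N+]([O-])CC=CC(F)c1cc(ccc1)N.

Molecular formula from the SMILES: C10H11FN2O2.
DoU = (2C + 2 + N − H − X)/2 = (2·10 + 2 + 2 − 11 − 1)/2 = 12/2 = 6.
(Structurally: 1 ring(s) + 5 π bond(s) = 6.)

6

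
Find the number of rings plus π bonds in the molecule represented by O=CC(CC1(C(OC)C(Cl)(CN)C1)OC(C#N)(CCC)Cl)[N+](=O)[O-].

5

Molecular formula from the SMILES: C14H21Cl2N3O5.
DoU = (2C + 2 + N − H − X)/2 = (2·14 + 2 + 3 − 21 − 2)/2 = 10/2 = 5.
(Structurally: 1 ring(s) + 4 π bond(s) = 5.)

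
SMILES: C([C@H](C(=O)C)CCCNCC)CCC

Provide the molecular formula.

C12H25NO

Heavy atoms from the SMILES: 12 C, 1 N, 1 O.
Implicit hydrogens by atom environment:
  7 × C: 2 H each → 14
  3 × C: 3 H each → 9
  1 × C: 1 H
  1 × C: no H
  1 × N: 1 H
  1 × O: no H
  Total hydrogens = 25.
Molecular formula: C12H25NO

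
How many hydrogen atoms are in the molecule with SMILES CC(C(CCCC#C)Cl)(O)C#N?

Hydrogens are implicit in SMILES; fill each atom to its normal valence:
  3 × C: 2 H each → 6
  3 × C: no H
  2 × C: 1 H each → 2
  1 × C: 3 H
  1 × Cl: no H
  1 × N: no H
  1 × O: 1 H
  Total hydrogens = 12.

12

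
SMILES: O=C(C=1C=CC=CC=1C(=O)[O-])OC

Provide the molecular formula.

Heavy atoms from the SMILES: 9 C, 4 O.
Implicit hydrogens by atom environment:
  4 × C (aromatic): 1 H each → 4
  3 × O: no H
  2 × C (aromatic): no H
  2 × C: no H
  1 × C: 3 H
  1 × O (charge -1): no H
  Total hydrogens = 7.
Net charge -1.
Molecular formula: C9H7O4-

C9H7O4-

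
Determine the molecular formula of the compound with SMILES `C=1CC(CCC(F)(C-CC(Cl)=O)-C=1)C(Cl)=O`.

C11H13Cl2FO2

Heavy atoms from the SMILES: 11 C, 2 Cl, 1 F, 2 O.
Implicit hydrogens by atom environment:
  5 × C: 2 H each → 10
  3 × C: 1 H each → 3
  3 × C: no H
  2 × Cl: no H
  2 × O: no H
  1 × F: no H
  Total hydrogens = 13.
Molecular formula: C11H13Cl2FO2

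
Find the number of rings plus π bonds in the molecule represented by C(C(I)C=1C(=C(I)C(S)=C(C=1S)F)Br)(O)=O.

5

Molecular formula from the SMILES: C8H4BrFI2O2S2.
DoU = (2C + 2 + N − H − X)/2 = (2·8 + 2 + 0 − 4 − 4)/2 = 10/2 = 5.
(Structurally: 1 ring(s) + 4 π bond(s) = 5.)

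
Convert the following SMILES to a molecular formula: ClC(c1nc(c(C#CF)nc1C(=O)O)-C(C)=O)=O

C10H4ClFN2O4

Heavy atoms from the SMILES: 10 C, 1 Cl, 1 F, 2 N, 4 O.
Implicit hydrogens by atom environment:
  5 × C: no H
  4 × C (aromatic): no H
  3 × O: no H
  2 × N (aromatic): no H
  1 × C: 3 H
  1 × Cl: no H
  1 × F: no H
  1 × O: 1 H
  Total hydrogens = 4.
Molecular formula: C10H4ClFN2O4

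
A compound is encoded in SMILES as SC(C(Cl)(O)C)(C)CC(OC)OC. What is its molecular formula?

Heavy atoms from the SMILES: 8 C, 1 Cl, 3 O, 1 S.
Implicit hydrogens by atom environment:
  4 × C: 3 H each → 12
  2 × C: no H
  2 × O: no H
  1 × C: 2 H
  1 × C: 1 H
  1 × Cl: no H
  1 × O: 1 H
  1 × S: 1 H
  Total hydrogens = 17.
Molecular formula: C8H17ClO3S

C8H17ClO3S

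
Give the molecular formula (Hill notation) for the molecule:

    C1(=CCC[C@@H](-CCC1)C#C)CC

Heavy atoms from the SMILES: 12 C.
Implicit hydrogens by atom environment:
  6 × C: 2 H each → 12
  3 × C: 1 H each → 3
  2 × C: no H
  1 × C: 3 H
  Total hydrogens = 18.
Molecular formula: C12H18

C12H18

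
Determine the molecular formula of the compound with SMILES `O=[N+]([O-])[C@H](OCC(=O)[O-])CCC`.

Heavy atoms from the SMILES: 6 C, 1 N, 5 O.
Implicit hydrogens by atom environment:
  3 × C: 2 H each → 6
  3 × O: no H
  2 × O (charge -1): no H
  1 × C: 3 H
  1 × C: 1 H
  1 × C: no H
  1 × N (charge +1): no H
  Total hydrogens = 10.
Net charge -1.
Molecular formula: C6H10NO5-

C6H10NO5-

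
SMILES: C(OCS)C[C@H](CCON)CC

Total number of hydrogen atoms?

19

Hydrogens are implicit in SMILES; fill each atom to its normal valence:
  6 × C: 2 H each → 12
  2 × O: no H
  1 × C: 3 H
  1 × C: 1 H
  1 × N: 2 H
  1 × S: 1 H
  Total hydrogens = 19.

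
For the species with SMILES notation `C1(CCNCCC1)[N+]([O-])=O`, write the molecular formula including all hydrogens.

C6H12N2O2

Heavy atoms from the SMILES: 6 C, 2 N, 2 O.
Implicit hydrogens by atom environment:
  5 × C: 2 H each → 10
  1 × C: 1 H
  1 × N: 1 H
  1 × N (charge +1): no H
  1 × O: no H
  1 × O (charge -1): no H
  Total hydrogens = 12.
Molecular formula: C6H12N2O2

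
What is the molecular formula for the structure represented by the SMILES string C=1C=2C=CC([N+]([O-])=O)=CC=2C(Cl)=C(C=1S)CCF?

C12H9ClFNO2S

Heavy atoms from the SMILES: 12 C, 1 Cl, 1 F, 1 N, 2 O, 1 S.
Implicit hydrogens by atom environment:
  6 × C (aromatic): no H
  4 × C (aromatic): 1 H each → 4
  2 × C: 2 H each → 4
  1 × Cl: no H
  1 × F: no H
  1 × N (charge +1): no H
  1 × O: no H
  1 × O (charge -1): no H
  1 × S: 1 H
  Total hydrogens = 9.
Molecular formula: C12H9ClFNO2S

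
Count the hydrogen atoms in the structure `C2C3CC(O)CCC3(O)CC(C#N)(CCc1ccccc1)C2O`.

25

Hydrogens are implicit in SMILES; fill each atom to its normal valence:
  7 × C: 2 H each → 14
  5 × C (aromatic): 1 H each → 5
  3 × C: 1 H each → 3
  3 × C: no H
  3 × O: 1 H each → 3
  1 × C (aromatic): no H
  1 × N: no H
  Total hydrogens = 25.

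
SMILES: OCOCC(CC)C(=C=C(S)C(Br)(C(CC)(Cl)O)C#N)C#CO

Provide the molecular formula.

Heavy atoms from the SMILES: 1 Br, 15 C, 1 Cl, 1 N, 4 O, 1 S.
Implicit hydrogens by atom environment:
  8 × C: no H
  4 × C: 2 H each → 8
  3 × O: 1 H each → 3
  2 × C: 3 H each → 6
  1 × Br: no H
  1 × C: 1 H
  1 × Cl: no H
  1 × N: no H
  1 × O: no H
  1 × S: 1 H
  Total hydrogens = 19.
Molecular formula: C15H19BrClNO4S

C15H19BrClNO4S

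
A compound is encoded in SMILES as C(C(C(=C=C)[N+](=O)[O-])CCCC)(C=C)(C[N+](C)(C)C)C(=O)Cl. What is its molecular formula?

C16H26ClN2O3+

Heavy atoms from the SMILES: 16 C, 1 Cl, 2 N, 3 O.
Implicit hydrogens by atom environment:
  6 × C: 2 H each → 12
  4 × C: 3 H each → 12
  4 × C: no H
  2 × C: 1 H each → 2
  2 × N (charge +1): no H
  2 × O: no H
  1 × Cl: no H
  1 × O (charge -1): no H
  Total hydrogens = 26.
Net charge +1.
Molecular formula: C16H26ClN2O3+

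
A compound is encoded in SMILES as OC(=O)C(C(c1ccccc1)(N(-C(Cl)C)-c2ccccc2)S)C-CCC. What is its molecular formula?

C21H26ClNO2S

Heavy atoms from the SMILES: 21 C, 1 Cl, 1 N, 2 O, 1 S.
Implicit hydrogens by atom environment:
  10 × C (aromatic): 1 H each → 10
  3 × C: 2 H each → 6
  2 × C: 3 H each → 6
  2 × C: 1 H each → 2
  2 × C: no H
  2 × C (aromatic): no H
  1 × Cl: no H
  1 × N: no H
  1 × O: 1 H
  1 × O: no H
  1 × S: 1 H
  Total hydrogens = 26.
Molecular formula: C21H26ClNO2S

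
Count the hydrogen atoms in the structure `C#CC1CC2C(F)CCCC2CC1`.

Hydrogens are implicit in SMILES; fill each atom to its normal valence:
  6 × C: 2 H each → 12
  5 × C: 1 H each → 5
  1 × C: no H
  1 × F: no H
  Total hydrogens = 17.

17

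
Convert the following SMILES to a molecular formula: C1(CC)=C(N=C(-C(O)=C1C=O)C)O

C9H11NO3

Heavy atoms from the SMILES: 9 C, 1 N, 3 O.
Implicit hydrogens by atom environment:
  5 × C (aromatic): no H
  2 × C: 3 H each → 6
  2 × O: 1 H each → 2
  1 × C: 2 H
  1 × C: 1 H
  1 × N (aromatic): no H
  1 × O: no H
  Total hydrogens = 11.
Molecular formula: C9H11NO3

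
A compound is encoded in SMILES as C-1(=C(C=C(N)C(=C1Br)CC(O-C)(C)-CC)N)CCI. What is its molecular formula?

Heavy atoms from the SMILES: 1 Br, 14 C, 1 I, 2 N, 1 O.
Implicit hydrogens by atom environment:
  5 × C (aromatic): no H
  4 × C: 2 H each → 8
  3 × C: 3 H each → 9
  2 × N: 2 H each → 4
  1 × Br: no H
  1 × C (aromatic): 1 H
  1 × C: no H
  1 × I: no H
  1 × O: no H
  Total hydrogens = 22.
Molecular formula: C14H22BrIN2O

C14H22BrIN2O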